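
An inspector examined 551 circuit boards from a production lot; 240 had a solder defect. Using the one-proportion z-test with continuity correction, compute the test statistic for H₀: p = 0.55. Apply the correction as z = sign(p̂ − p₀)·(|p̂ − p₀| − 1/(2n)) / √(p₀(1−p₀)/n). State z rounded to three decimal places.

p̂ = 240/551 = 0.43557. p̂ − p₀ = -0.114428.
Continuity correction 1/(2n) = 1/1102 = 0.000907.
Corrected numerator: |-0.114428| − 0.000907 = 0.113521.
SE₀ = √(0.55·0.45/551) = 0.021194.
z = (−)0.113521/0.021194 = -5.356.

z = -5.356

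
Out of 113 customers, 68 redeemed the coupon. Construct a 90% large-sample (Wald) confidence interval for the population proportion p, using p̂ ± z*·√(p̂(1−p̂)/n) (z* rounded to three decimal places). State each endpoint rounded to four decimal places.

(0.5260, 0.6775)

p̂ = 68/113 = 0.60177.
SE = √(p̂(1−p̂)/n) = √(0.239643/113) = 0.046051.
z* = 1.645 at the 90% level.
Margin of error: 1.645 × 0.046051 = 0.07575.
Interval: 0.60177 ± 0.07575 → (0.5260, 0.6775).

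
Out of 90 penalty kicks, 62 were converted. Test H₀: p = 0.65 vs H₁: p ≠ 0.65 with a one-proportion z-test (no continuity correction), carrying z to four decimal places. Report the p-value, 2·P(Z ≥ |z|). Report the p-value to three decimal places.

The sample proportion is 62/90 = 0.68889.
Under H₀, SE = √(p₀(1−p₀)/n) = √(0.65·0.35/90) = √0.002527778 = 0.050277.
Test statistic (full precision, shown to 4 dp): z = (62/90 − 0.65)/SE₀ ≈ 0.7735.
From the standard normal, 2·P(Z ≥ |z|) = 0.439.

p-value = 0.439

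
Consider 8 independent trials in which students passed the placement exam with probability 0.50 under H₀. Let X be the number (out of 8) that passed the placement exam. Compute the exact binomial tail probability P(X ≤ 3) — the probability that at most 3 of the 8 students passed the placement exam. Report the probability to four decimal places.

X ~ Binomial(n=8, p=0.50).
P(X ≤ 3) = C(8,0)·0.50^0·0.50^8 + C(8,1)·0.50^1·0.50^7 + C(8,2)·0.50^2·0.50^6 + C(8,3)·0.50^3·0.50^5.
= 0.003906 + 0.031250 + 0.109375 + 0.218750 = 0.3633.

P = 0.3633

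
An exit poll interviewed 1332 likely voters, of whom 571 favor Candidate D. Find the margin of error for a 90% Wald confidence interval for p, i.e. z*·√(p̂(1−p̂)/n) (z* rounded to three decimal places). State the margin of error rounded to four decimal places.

The sample proportion is 571/1332 = 0.42868.
SE = √(p̂(1−p̂)/n) = √(0.244913/1332) = 0.013560.
The 90% critical value is z* = 1.645.
So ME = 0.0223.

ME = 0.0223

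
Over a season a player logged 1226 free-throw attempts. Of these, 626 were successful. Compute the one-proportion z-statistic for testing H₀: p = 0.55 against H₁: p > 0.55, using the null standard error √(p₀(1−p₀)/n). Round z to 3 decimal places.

Sample proportion p̂ = 626/1226 = 0.51060.
Null standard error: √(0.55·0.45/1226) = √0.000201876 = 0.014208.
z = (p̂ − p₀)/SE = (0.51060 − 0.55)/0.014208 = -2.773.

z = -2.773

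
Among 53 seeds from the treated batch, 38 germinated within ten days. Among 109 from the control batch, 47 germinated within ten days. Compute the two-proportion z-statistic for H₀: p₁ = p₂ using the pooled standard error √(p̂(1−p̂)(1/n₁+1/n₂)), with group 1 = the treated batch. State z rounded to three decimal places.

z = 3.417

Sample proportions: p̂₁ = 38/53 = 0.71698 and p̂₂ = 47/109 = 0.43119.
Pooled p̂ = (38+47)/(53+109) = 85/162 = 0.52469.
Pooled SE = √[0.2493903·0.02804224] ≈ 0.083627.
z = 0.28579/0.083627 = 3.417.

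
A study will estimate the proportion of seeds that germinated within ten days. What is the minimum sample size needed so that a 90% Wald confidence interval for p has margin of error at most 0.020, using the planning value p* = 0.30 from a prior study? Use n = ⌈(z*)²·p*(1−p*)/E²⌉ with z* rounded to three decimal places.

n = 1421

z* = 1.645 at the 90% level.
p*(1−p*) = 0.2100.
Required n before rounding: 2.706025 × 0.2100 / 0.020² = 1420.663.
⌈1420.663⌉ = 1421.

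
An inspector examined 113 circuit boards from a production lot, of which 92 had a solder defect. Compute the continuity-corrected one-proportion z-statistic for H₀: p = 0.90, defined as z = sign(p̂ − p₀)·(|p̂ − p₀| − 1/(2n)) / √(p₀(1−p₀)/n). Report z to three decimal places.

z = -2.885

Sample proportion p̂ = 92/113 = 0.81416. p̂ − p₀ = -0.085841.
1/(2n) = 0.004425.
Corrected numerator: |-0.085841| − 0.004425 = 0.081416.
Null standard error: √(0.90·0.10/113) = √0.000796460 = 0.028222.
z = (−)0.081416/0.028222 = -2.885.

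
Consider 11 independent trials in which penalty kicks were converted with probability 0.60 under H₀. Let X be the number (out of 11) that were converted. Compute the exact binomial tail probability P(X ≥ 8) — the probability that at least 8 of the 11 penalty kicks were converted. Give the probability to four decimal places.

P = 0.2963

X ~ Binomial(n=11, p=0.60).
P(X ≥ 8) = C(11,8)·0.60^8·0.40^3 + C(11,9)·0.60^9·0.40^2 + C(11,10)·0.60^10·0.40^1 + C(11,11)·0.60^11·0.40^0.
= 0.177367 + 0.088684 + 0.026605 + 0.003628 = 0.2963.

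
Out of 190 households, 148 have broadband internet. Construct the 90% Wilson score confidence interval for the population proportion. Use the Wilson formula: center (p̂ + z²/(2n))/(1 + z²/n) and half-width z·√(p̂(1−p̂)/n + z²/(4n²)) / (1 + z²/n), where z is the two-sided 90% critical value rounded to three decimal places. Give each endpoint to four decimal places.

Here p̂ = 148/190 = 0.77895 and z = 1.645 (z² = 2.706025).
1 + z²/n = 1.014242.
Center = (0.77895 + 0.007121)/1.014242 = 0.77503.
Radicand: p̂(1−p̂)/n + z²/(4n²) = 0.000906255 + 0.000018740 = 0.000924995.
Half-width = 1.645·√0.000924995/1.014242 = 0.04933.
So the interval runs from 0.7257 to 0.8244.

(0.7257, 0.8244)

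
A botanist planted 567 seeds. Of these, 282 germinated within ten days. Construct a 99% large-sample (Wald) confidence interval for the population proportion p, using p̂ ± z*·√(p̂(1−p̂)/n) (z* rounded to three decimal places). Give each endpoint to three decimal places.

(0.443, 0.551)

The sample proportion is 282/567 = 0.49735.
Standard error of p̂: √(0.249993/567) = √0.000440905 = 0.020998.
The 99% critical value is z* = 2.576.
Margin of error: 2.576 × 0.020998 = 0.05409.
Interval: 0.49735 ± 0.05409 → (0.443, 0.551).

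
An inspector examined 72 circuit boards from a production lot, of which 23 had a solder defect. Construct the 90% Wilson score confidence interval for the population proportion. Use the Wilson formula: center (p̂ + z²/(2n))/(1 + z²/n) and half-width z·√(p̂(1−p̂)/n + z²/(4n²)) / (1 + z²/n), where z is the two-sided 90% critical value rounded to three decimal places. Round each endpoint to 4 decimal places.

(0.2370, 0.4150)

Here p̂ = 23/72 = 0.31944 and z = 1.645 (z² = 2.706025).
Denominator 1 + z²/n = 1 + 2.706025/72 = 1.037584.
Adjusted center: (0.31944 + z²/(2n))/1.037584 = 0.32598.
Radicand: p̂(1−p̂)/n + z²/(4n²) = 0.003019440 + 0.000130499 = 0.003149939.
Half-width = 1.645·√0.003149939/1.037584 = 0.08898.
So the interval runs from 0.2370 to 0.4150.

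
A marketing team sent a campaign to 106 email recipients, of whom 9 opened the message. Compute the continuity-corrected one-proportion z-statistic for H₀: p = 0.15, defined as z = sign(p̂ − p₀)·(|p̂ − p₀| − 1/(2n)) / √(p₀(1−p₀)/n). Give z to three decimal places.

z = -1.741

p̂ = 9/106 = 0.08491. p̂ − p₀ = -0.065094.
1/(2n) = 0.004717.
Corrected numerator: |-0.065094| − 0.004717 = 0.060377.
Null standard error: √(0.15·0.85/106) = √0.001202830 = 0.034682.
z = (−)0.060377/0.034682 = -1.741.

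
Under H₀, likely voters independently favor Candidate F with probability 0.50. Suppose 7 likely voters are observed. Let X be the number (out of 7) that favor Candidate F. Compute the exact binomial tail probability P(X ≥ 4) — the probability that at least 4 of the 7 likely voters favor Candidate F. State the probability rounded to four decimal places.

X ~ Binomial(n=7, p=0.50).
P(X ≥ 4) = C(7,4)·0.50^4·0.50^3 + C(7,5)·0.50^5·0.50^2 + C(7,6)·0.50^6·0.50^1 + C(7,7)·0.50^7·0.50^0.
= 0.273438 + 0.164062 + 0.054688 + 0.007812 = 0.5000.

P = 0.5000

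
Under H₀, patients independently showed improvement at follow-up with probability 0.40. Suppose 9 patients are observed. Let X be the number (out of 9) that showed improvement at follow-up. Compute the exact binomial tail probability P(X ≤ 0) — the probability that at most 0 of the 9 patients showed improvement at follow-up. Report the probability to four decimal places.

P = 0.0101

X is binomial with n = 9 and p = 0.40.
P(X ≤ 0) = C(9,0)·0.40^0·0.60^9.
= 0.010078 = 0.0101.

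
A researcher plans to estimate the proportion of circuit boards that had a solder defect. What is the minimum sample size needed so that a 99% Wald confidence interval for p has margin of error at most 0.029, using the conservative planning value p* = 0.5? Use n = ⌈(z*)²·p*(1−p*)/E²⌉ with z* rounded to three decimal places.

n = 1973

The 99% critical value is z* = 2.576.
p*(1−p*) = 0.2500.
Required n before rounding: 6.635776 × 0.2500 / 0.029² = 1972.585.
⌈1972.585⌉ = 1973.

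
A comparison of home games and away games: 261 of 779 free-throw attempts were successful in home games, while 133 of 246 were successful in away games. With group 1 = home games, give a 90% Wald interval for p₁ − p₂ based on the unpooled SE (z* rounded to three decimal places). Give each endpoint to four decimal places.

(-0.2648, -0.1464)

p̂₁ = 261/779 = 0.33504, p̂₂ = 133/246 = 0.54065; p̂₁ − p̂₂ = -0.20561.
SE = √(0.000285995 + 0.001009543) = √0.001295538 = 0.035994.
For 90% confidence, z* = 1.645. Margin = 1.645·0.035994 = 0.05921.
So the interval runs from -0.2648 to -0.1464.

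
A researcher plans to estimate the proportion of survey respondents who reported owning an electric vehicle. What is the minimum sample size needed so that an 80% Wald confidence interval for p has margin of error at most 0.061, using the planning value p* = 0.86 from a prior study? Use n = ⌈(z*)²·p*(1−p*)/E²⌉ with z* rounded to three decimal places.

The 80% critical value is z* = 1.282.
p*(1−p*) = 0.86·0.14 = 0.1204.
Required n before rounding: 1.643524 × 0.1204 / 0.061² = 53.179.
Rounding up, n = 54.

n = 54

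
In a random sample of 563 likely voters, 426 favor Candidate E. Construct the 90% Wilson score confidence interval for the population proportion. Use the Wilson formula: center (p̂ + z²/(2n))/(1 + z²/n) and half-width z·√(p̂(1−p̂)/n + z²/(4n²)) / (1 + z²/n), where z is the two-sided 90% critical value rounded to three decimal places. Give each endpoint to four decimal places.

(0.7257, 0.7851)

p̂ = 426/563 = 0.75666; z = 1.645, so z² = 2.706025.
1 + z²/n = 1.004806.
Center = (0.75666 + 0.002403)/1.004806 = 0.75543.
Radicand: p̂(1−p̂)/n + z²/(4n²) = 0.000327043 + 0.000002134 = 0.000329177.
Half-width = 1.645·√0.000329177/1.004806 = 0.02970.
CI: 0.75543 ± 0.02970 = (0.7257, 0.7851).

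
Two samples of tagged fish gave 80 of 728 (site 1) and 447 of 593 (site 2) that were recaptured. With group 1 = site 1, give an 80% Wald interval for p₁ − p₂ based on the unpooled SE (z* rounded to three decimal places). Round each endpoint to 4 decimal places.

p̂₁ = 80/728 = 0.10989, p̂₂ = 447/593 = 0.75379; p̂₁ − p̂₂ = -0.64390.
SE = √(0.000134360 + 0.000312965) = √0.000447325 = 0.021150.
z* = 1.282 at the 80% level. Margin of error = 0.02711.
So the interval runs from -0.6710 to -0.6168.

(-0.6710, -0.6168)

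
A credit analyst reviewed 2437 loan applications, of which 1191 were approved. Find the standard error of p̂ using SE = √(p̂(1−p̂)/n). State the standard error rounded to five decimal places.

SE = 0.01013

With x = 1191 successes in n = 2437, p̂ = 0.48872.
p̂(1−p̂) = 0.48872·0.51128 = 0.249873.
SE = √(0.249873/2437) = √0.000102533 = 0.01013.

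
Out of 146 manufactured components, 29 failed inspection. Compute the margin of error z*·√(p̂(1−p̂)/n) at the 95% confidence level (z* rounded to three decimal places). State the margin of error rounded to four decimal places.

Sample proportion p̂ = 29/146 = 0.19863.
SE = √(p̂(1−p̂)/n) = √(0.159176/146) = 0.033019.
z* = 1.960 at the 95% level.
ME = 1.960·0.033019 = 0.0647.

ME = 0.0647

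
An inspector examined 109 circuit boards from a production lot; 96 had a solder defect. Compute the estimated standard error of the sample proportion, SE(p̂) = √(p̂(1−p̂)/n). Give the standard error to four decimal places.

SE = 0.0310

p̂ = 96/109 = 0.88073.
p̂(1−p̂) = 0.105045.
Dividing by n and taking the root: √0.000963716 = 0.0310.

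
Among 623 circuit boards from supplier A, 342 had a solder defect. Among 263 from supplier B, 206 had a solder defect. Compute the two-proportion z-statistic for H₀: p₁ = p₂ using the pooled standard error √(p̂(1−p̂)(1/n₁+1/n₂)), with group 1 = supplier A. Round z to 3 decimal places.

Sample proportions: p̂₁ = 342/623 = 0.54896 and p̂₂ = 206/263 = 0.78327.
Pooling: p̂ = 548/886 = 0.61851.
Pooled SE = √[0.2359553·0.00540742] ≈ 0.035720.
z = -0.23431/0.035720 = -6.560.

z = -6.560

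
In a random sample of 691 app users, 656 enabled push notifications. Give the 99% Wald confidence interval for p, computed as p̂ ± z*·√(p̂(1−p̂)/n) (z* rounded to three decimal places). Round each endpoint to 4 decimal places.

(0.9279, 0.9708)

p̂ = 656/691 = 0.94935.
SE = √(p̂(1−p̂)/n) = √(0.048086/691) = 0.008342.
For 99% confidence, z* = 2.576.
Margin of error: 2.576 × 0.008342 = 0.02149.
Interval: 0.94935 ± 0.02149 → (0.9279, 0.9708).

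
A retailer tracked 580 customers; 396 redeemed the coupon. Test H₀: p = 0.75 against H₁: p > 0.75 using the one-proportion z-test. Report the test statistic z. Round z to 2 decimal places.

The sample proportion is 396/580 = 0.68276.
Under H₀, SE = √(p₀(1−p₀)/n) = √(0.75·0.25/580) = √0.000323276 = 0.017980.
z = (0.68276 − 0.75)/0.017980 = -0.06724/0.017980 = -3.74.

z = -3.74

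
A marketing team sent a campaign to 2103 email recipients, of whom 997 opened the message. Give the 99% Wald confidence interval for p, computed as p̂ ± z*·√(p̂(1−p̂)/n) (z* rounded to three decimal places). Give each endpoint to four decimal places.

p̂ = 997/2103 = 0.47408.
SE(p̂) = √(0.47408·0.52592/2103) = 0.010888.
z* = 2.576 at the 99% level.
Margin = 2.576·0.010888 = 0.02805.
Interval: 0.47408 ± 0.02805 → (0.4460, 0.5021).

(0.4460, 0.5021)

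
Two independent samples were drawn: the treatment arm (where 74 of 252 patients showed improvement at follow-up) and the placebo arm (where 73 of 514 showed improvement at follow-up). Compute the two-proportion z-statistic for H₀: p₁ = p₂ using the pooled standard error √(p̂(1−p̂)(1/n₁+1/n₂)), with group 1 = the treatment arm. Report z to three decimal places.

z = 5.007

Sample proportions: p̂₁ = 74/252 = 0.29365 and p̂₂ = 73/514 = 0.14202.
Pooled p̂ = (74+73)/(252+514) = 147/766 = 0.19191.
Pooled SE = √[0.1550781·0.00591378] ≈ 0.030284.
z = 0.15163/0.030284 = 5.007.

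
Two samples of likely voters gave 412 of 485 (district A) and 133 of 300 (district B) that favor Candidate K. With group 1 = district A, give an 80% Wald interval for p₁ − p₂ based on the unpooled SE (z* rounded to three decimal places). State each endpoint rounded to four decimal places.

(0.3639, 0.4484)

p̂₁ = 412/485 = 0.84948, p̂₂ = 133/300 = 0.44333; p̂₁ − p̂₂ = 0.40615.
SE = √(0.000263630 + 0.000822630) = √0.001086260 = 0.032958.
z* = 1.282 at the 80% level. Margin of error = 0.04225.
CI: 0.40615 ± 0.04225 = (0.3639, 0.4484).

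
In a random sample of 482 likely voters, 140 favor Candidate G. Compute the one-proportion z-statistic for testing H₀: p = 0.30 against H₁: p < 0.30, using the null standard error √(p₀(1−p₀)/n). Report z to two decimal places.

z = -0.46

The sample proportion is 140/482 = 0.29046.
Under H₀, SE = √(p₀(1−p₀)/n) = √(0.30·0.70/482) = √0.000435685 = 0.020873.
z = (p̂ − p₀)/SE = (0.29046 − 0.30)/0.020873 = -0.46.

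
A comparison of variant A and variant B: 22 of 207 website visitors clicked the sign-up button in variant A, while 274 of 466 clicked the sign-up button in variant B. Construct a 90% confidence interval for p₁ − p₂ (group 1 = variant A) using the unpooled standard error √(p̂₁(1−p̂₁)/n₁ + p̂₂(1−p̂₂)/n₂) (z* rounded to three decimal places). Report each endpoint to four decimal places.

p̂₁ = 22/207 = 0.10628, p̂₂ = 274/466 = 0.58798; p̂₁ − p̂₂ = -0.48170.
Unpooled SE = √(p̂₁(1−p̂₁)/n₁ + p̂₂(1−p̂₂)/n₂) = √(0.000458863 + 0.000519869) = 0.031285.
The 90% critical value is z* = 1.645. Margin of error = 0.05146.
Interval: -0.48170 ± 0.05146 → (-0.5332, -0.4302).

(-0.5332, -0.4302)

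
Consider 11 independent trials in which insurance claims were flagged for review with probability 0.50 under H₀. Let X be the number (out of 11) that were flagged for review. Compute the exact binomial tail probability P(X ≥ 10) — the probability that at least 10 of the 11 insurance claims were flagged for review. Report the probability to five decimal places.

X is binomial with n = 11 and p = 0.50.
P(X ≥ 10) = C(11,10)·0.50^10·0.50^1 + C(11,11)·0.50^11·0.50^0.
= 0.005371 + 0.000488 = 0.00586.

P = 0.00586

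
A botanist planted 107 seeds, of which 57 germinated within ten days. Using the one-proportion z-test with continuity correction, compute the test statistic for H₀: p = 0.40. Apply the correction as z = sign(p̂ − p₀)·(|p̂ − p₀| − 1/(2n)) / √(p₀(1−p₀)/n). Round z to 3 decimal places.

z = 2.703

The sample proportion is 57/107 = 0.53271. p̂ − p₀ = 0.132710.
Continuity correction 1/(2n) = 1/214 = 0.004673.
Corrected numerator: |0.132710| − 0.004673 = 0.128037.
Under H₀, SE = √(p₀(1−p₀)/n) = √(0.40·0.60/107) = √0.002242991 = 0.047360.
z = (+)0.128037/0.047360 = 2.703.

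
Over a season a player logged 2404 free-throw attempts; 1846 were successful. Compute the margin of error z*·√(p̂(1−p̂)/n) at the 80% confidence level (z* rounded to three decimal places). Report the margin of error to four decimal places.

Sample proportion p̂ = 1846/2404 = 0.76789.
SE(p̂) = √(0.76789·0.23211/2404) = 0.008611.
For 80% confidence, z* = 1.282.
Margin of error = z*·SE = 1.282 × 0.008611 = 0.0110.

ME = 0.0110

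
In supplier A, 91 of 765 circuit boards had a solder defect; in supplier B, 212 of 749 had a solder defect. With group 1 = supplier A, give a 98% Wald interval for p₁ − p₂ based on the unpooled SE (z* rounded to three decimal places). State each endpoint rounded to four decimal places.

(-0.2111, -0.1171)

p̂₁ = 91/765 = 0.11895, p̂₂ = 212/749 = 0.28304; p̂₁ − p̂₂ = -0.16409.
Unpooled SE = √(p̂₁(1−p̂₁)/n₁ + p̂₂(1−p̂₂)/n₂) = √(0.000136999 + 0.000270935) = 0.020197.
For 98% confidence, z* = 2.326. Margin of error = 0.04698.
CI: -0.16409 ± 0.04698 = (-0.2111, -0.1171).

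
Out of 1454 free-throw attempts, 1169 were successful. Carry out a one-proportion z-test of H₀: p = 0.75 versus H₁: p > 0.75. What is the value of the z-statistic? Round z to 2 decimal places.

With x = 1169 successes in n = 1454, p̂ = 0.80399.
SE₀ = √(0.75·0.25/1454) = 0.011356.
z = (p̂ − p₀)/SE = (0.80399 − 0.75)/0.011356 = 4.75.

z = 4.75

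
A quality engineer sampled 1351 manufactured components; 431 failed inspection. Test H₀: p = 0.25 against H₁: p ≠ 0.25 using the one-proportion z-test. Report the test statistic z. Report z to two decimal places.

z = 5.86

p̂ = 431/1351 = 0.31902.
SE₀ = √(0.25·0.75/1351) = 0.011781.
Test statistic: z = 0.06902/0.011781 = 5.86.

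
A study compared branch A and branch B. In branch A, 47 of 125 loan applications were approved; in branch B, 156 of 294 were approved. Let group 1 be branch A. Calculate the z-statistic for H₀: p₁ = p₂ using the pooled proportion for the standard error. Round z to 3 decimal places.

z = -2.897

Sample proportions: p̂₁ = 47/125 = 0.37600 and p̂₂ = 156/294 = 0.53061.
Pooling: p̂ = 203/419 = 0.48449.
SE = √[p̂(1−p̂)(1/n₁+1/n₂)] = √[0.48449·0.51551·(1/125+1/294)] ≈ 0.053363.
z = -0.15461/0.053363 = -2.897.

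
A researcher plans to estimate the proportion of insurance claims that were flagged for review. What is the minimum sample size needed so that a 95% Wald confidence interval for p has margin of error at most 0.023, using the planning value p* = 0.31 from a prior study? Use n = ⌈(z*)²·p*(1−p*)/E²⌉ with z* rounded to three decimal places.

For 95% confidence, z* = 1.960.
p*(1−p*) = 0.2139.
(z*)²·p*(1−p*)/E² = 3.841600·0.2139/0.000529 = 1553.343.
⌈1553.343⌉ = 1554.

n = 1554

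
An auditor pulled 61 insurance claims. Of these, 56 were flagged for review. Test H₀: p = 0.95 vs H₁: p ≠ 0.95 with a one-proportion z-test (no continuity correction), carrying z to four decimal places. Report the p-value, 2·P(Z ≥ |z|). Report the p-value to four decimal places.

With x = 56 successes in n = 61, p̂ = 0.91803.
Under H₀, SE = √(p₀(1−p₀)/n) = √(0.95·0.05/61) = √0.000778689 = 0.027905.
z = (p̂ − p₀)/SE = (56/61 − 0.95)/0.027905 ≈ -1.1456.
p-value = 2·P(Z ≥ |z|) with z = -1.1456 → 0.2520.

p-value = 0.2520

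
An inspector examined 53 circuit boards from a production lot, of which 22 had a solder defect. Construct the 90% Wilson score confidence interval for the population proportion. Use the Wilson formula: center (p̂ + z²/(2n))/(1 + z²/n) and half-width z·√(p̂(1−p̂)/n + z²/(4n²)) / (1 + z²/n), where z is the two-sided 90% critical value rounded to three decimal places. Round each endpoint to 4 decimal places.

(0.3105, 0.5279)

Here p̂ = 22/53 = 0.41509 and z = 1.645 (z² = 2.706025).
1 + z²/n = 1.051057.
Adjusted center: (0.41509 + z²/(2n))/1.051057 = 0.41922.
Radicand: p̂(1−p̂)/n + z²/(4n²) = 0.004580963 + 0.000240835 = 0.004821798.
Half-width = 1.645·√0.004821798/1.051057 = 0.10868.
CI: 0.41922 ± 0.10868 = (0.3105, 0.5279).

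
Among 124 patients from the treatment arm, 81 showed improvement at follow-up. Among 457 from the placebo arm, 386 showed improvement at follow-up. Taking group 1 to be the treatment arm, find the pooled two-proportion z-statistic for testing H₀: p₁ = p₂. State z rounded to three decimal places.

p̂₁ = 81/124 = 0.65323, p̂₂ = 386/457 = 0.84464.
Pooling: p̂ = 467/581 = 0.80379.
Pooled SE = √[0.1577137·0.01025270] ≈ 0.040212.
z = (p̂₁ − p̂₂)/SE = (0.65323 − 0.84464)/0.040212 = -0.19141/0.040212 = -4.760.

z = -4.760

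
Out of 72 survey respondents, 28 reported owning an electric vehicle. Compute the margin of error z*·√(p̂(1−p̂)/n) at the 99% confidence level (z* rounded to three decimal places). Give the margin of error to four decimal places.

p̂ = 28/72 = 0.38889.
SE = √(p̂(1−p̂)/n) = √(0.237654/72) = 0.057452.
The 99% critical value is z* = 2.576.
So ME = 0.1480.

ME = 0.1480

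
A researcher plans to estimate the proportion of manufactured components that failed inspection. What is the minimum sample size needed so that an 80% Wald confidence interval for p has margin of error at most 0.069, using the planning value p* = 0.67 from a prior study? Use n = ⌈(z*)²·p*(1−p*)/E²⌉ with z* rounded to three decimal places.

z* = 1.282 at the 80% level.
p*(1−p*) = 0.2211.
(z*)²·p*(1−p*)/E² = 1.643524·0.2211/0.004761 = 76.325.
Rounding up, n = 77.

n = 77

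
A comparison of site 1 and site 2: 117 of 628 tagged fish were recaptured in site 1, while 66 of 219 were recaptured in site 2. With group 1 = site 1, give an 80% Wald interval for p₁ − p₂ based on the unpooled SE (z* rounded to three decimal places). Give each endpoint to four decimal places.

(-0.1595, -0.0706)

p̂₁ = 117/628 = 0.18631, p̂₂ = 66/219 = 0.30137; p̂₁ − p̂₂ = -0.11506.
SE = √(0.000241395 + 0.000961398) = √0.001202793 = 0.034681.
The 80% critical value is z* = 1.282. Margin = 1.282·0.034681 = 0.04446.
Interval: -0.11506 ± 0.04446 → (-0.1595, -0.0706).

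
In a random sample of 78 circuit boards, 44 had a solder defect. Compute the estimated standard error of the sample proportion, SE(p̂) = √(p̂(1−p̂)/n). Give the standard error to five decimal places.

With x = 44 successes in n = 78, p̂ = 0.56410.
p̂(1−p̂) = 0.56410·0.43590 = 0.245891.
SE = √(0.245891/78) = 0.05615.

SE = 0.05615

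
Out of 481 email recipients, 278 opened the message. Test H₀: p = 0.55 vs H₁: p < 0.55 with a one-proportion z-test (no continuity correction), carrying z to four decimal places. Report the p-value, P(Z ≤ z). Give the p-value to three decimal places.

p̂ = 278/481 = 0.57796.
SE₀ = √(0.55·0.45/481) = 0.022684.
z = (p̂ − p₀)/SE = (278/481 − 0.55)/0.022684 ≈ 1.2327.
p-value = P(Z ≤ z) with z = 1.2327 → 0.891.

p-value = 0.891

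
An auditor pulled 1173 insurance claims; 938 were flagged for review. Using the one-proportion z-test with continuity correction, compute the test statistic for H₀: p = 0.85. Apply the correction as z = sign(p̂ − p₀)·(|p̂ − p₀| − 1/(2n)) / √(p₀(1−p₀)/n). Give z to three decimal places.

The sample proportion is 938/1173 = 0.79966. p̂ − p₀ = -0.050341.
Continuity correction 1/(2n) = 1/2346 = 0.000426.
Corrected numerator: |-0.050341| − 0.000426 = 0.049915.
SE₀ = √(0.85·0.15/1173) = 0.010426.
z = −0.049915/0.010426 = -4.788.

z = -4.788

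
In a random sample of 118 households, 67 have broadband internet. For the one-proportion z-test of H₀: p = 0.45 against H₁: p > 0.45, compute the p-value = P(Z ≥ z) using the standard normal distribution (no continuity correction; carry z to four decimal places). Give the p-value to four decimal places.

p̂ = 67/118 = 0.56780.
Under H₀, SE = √(p₀(1−p₀)/n) = √(0.45·0.55/118) = √0.002097458 = 0.045798.
z = (p̂ − p₀)/SE = (67/118 − 0.45)/0.045798 ≈ 2.5721.
From the standard normal, P(Z ≥ z) = 0.0051.

p-value = 0.0051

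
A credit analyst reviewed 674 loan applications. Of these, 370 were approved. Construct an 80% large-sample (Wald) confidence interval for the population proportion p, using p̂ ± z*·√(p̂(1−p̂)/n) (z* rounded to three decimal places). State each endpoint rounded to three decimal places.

With x = 370 successes in n = 674, p̂ = 0.54896.
Standard error of p̂: √(0.247603/674) = √0.000367363 = 0.019167.
The 80% critical value is z* = 1.282.
Margin of error: 1.282 × 0.019167 = 0.02457.
Interval: 0.54896 ± 0.02457 → (0.524, 0.574).

(0.524, 0.574)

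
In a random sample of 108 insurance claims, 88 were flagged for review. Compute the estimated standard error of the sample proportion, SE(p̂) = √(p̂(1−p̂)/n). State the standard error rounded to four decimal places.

SE = 0.0374

Sample proportion p̂ = 88/108 = 0.81481.
p̂(1−p̂) = 0.81481·0.18519 = 0.150895.
Dividing by n and taking the root: √0.001397176 = 0.0374.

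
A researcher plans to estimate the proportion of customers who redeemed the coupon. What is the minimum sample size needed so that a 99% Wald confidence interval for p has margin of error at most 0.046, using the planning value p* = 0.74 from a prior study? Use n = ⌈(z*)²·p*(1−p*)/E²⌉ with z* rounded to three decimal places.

For 99% confidence, z* = 2.576.
p*(1−p*) = 0.1924.
(z*)²·p*(1−p*)/E² = 6.635776·0.1924/0.002116 = 603.366.
⌈603.366⌉ = 604.

n = 604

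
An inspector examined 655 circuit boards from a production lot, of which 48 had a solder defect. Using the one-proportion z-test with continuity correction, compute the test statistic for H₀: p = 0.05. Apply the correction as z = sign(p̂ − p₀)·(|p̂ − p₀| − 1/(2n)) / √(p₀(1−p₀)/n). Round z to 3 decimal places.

The sample proportion is 48/655 = 0.07328. p̂ − p₀ = 0.023282.
Continuity correction 1/(2n) = 1/1310 = 0.000763.
Corrected numerator: |0.023282| − 0.000763 = 0.022519.
Under H₀, SE = √(p₀(1−p₀)/n) = √(0.05·0.95/655) = √0.000072519 = 0.008516.
z = +0.022519/0.008516 = 2.644.

z = 2.644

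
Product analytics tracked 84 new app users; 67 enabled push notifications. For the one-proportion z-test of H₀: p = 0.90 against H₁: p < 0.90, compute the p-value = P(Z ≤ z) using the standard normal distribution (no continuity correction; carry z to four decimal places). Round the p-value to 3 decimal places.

With x = 67 successes in n = 84, p̂ = 0.79762.
Under H₀, SE = √(p₀(1−p₀)/n) = √(0.90·0.10/84) = √0.001071429 = 0.032733.
z = (p̂ − p₀)/SE = (67/84 − 0.90)/0.032733 ≈ -3.1278.
p-value = P(Z ≤ z) with z = -3.1278 → 0.001.

p-value = 0.001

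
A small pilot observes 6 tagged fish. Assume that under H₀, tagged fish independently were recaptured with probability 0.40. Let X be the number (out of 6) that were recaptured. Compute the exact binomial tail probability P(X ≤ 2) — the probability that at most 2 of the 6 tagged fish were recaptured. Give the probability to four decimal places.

P = 0.5443

X is binomial with n = 6 and p = 0.40.
P(X ≤ 2) = C(6,0)·0.40^0·0.60^6 + C(6,1)·0.40^1·0.60^5 + C(6,2)·0.40^2·0.60^4.
= 0.046656 + 0.186624 + 0.311040 = 0.5443.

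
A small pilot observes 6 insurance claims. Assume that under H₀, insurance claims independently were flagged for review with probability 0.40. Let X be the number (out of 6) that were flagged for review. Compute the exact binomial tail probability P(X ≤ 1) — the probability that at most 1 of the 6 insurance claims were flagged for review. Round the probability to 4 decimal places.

P = 0.2333

X is binomial with n = 6 and p = 0.40.
P(X ≤ 1) = C(6,0)·0.40^0·0.60^6 + C(6,1)·0.40^1·0.60^5.
= 0.046656 + 0.186624 = 0.2333.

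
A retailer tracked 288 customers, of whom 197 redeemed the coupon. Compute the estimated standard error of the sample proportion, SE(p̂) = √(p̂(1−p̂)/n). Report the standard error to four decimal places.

p̂ = 197/288 = 0.68403.
p̂(1−p̂) = 0.68403·0.31597 = 0.216133.
Dividing by n and taking the root: √0.000750462 = 0.0274.

SE = 0.0274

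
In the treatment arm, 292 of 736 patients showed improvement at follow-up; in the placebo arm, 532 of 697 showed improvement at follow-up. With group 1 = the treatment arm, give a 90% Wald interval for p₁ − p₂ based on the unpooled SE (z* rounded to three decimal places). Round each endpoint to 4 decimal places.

p̂₁ = 292/736 = 0.39674, p̂₂ = 532/697 = 0.76327; p̂₁ − p̂₂ = -0.36653.
SE = √(0.000325186 + 0.000259237) = √0.000584423 = 0.024175.
The 90% critical value is z* = 1.645. Margin of error = 0.03977.
CI: -0.36653 ± 0.03977 = (-0.4063, -0.3268).

(-0.4063, -0.3268)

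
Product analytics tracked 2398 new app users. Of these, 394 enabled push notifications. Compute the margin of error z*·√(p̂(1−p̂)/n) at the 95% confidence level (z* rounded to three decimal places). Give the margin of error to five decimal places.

Sample proportion p̂ = 394/2398 = 0.16430.
Standard error of p̂: √(0.137308/2398) = √0.000057259 = 0.007567.
The 95% critical value is z* = 1.960.
Margin of error = z*·SE = 1.960 × 0.007567 = 0.01483.

ME = 0.01483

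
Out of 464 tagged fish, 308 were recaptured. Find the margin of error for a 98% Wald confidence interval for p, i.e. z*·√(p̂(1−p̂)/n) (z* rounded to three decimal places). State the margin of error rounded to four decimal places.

ME = 0.0510

p̂ = 308/464 = 0.66379.
SE = √(p̂(1−p̂)/n) = √(0.223172/464) = 0.021931.
z* = 2.326 at the 98% level.
So ME = 0.0510.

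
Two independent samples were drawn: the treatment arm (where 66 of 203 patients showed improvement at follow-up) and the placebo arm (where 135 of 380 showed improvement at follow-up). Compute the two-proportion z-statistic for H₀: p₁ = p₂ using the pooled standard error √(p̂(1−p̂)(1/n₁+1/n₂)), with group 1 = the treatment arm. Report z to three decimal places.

z = -0.729

Sample proportions: p̂₁ = 66/203 = 0.32512 and p̂₂ = 135/380 = 0.35526.
Pooled p̂ = (66+135)/(203+380) = 201/583 = 0.34477.
Pooled SE = √[0.2259032·0.00755769] ≈ 0.041320.
z = (p̂₁ − p̂₂)/SE = (0.32512 − 0.35526)/0.041320 = -0.03014/0.041320 = -0.729.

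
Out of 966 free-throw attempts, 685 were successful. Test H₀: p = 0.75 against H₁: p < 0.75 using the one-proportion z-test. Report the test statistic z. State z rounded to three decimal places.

Sample proportion p̂ = 685/966 = 0.70911.
SE₀ = √(0.75·0.25/966) = 0.013932.
z = (0.70911 − 0.75)/0.013932 = -0.04089/0.013932 = -2.935.

z = -2.935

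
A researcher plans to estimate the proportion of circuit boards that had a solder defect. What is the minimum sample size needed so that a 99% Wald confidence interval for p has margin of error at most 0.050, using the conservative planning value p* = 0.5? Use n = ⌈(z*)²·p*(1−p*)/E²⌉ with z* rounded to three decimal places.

n = 664

For 99% confidence, z* = 2.576.
p*(1−p*) = 0.2500.
(z*)²·p*(1−p*)/E² = 6.635776·0.2500/0.002500 = 663.578.
⌈663.578⌉ = 664.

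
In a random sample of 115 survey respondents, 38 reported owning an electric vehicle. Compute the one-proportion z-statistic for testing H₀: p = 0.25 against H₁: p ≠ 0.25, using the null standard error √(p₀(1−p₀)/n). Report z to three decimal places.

z = 1.992

p̂ = 38/115 = 0.33043.
SE₀ = √(0.25·0.75/115) = 0.040379.
Test statistic: z = 0.08043/0.040379 = 1.992.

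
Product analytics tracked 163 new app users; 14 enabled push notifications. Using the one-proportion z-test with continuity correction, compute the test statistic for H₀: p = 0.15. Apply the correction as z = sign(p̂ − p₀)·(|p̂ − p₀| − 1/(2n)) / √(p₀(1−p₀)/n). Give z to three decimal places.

Sample proportion p̂ = 14/163 = 0.08589. p̂ − p₀ = -0.064110.
Continuity correction 1/(2n) = 1/326 = 0.003067.
Corrected numerator: |-0.064110| − 0.003067 = 0.061043.
SE₀ = √(0.15·0.85/163) = 0.027968.
z = −0.061043/0.027968 = -2.183.

z = -2.183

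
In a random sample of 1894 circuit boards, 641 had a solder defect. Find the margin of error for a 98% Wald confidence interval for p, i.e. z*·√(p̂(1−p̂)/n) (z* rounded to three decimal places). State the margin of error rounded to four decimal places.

p̂ = 641/1894 = 0.33844.
SE(p̂) = √(0.33844·0.66156/1894) = 0.010873.
The 98% critical value is z* = 2.326.
So ME = 0.0253.

ME = 0.0253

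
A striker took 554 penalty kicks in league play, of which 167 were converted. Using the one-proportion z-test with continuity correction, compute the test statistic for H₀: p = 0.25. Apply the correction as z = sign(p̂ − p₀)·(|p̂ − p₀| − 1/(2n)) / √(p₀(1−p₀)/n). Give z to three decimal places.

z = 2.747

Sample proportion p̂ = 167/554 = 0.30144. p̂ − p₀ = 0.051444.
Continuity correction 1/(2n) = 1/1108 = 0.000903.
Corrected numerator: |0.051444| − 0.000903 = 0.050541.
SE₀ = √(0.25·0.75/554) = 0.018397.
z = (+)0.050541/0.018397 = 2.747.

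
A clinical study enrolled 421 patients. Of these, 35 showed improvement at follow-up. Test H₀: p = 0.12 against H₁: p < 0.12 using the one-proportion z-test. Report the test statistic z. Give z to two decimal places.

z = -2.33

The sample proportion is 35/421 = 0.08314.
Null standard error: √(0.12·0.88/421) = √0.000250831 = 0.015838.
z = (0.08314 − 0.12)/0.015838 = -0.03686/0.015838 = -2.33.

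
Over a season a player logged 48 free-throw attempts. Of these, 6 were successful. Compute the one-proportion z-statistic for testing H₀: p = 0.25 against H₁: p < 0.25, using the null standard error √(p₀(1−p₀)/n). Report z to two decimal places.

p̂ = 6/48 = 0.12500.
Under H₀, SE = √(p₀(1−p₀)/n) = √(0.25·0.75/48) = √0.003906250 = 0.062500.
Test statistic: z = -0.12500/0.062500 = -2.00.

z = -2.00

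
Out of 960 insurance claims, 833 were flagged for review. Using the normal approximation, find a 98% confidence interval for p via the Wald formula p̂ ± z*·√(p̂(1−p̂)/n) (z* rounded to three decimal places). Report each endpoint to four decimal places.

(0.8423, 0.8931)

The sample proportion is 833/960 = 0.86771.
SE(p̂) = √(0.86771·0.13229/960) = 0.010935.
The 98% critical value is z* = 2.326.
Margin of error: 2.326 × 0.010935 = 0.02543.
Interval: 0.86771 ± 0.02543 → (0.8423, 0.8931).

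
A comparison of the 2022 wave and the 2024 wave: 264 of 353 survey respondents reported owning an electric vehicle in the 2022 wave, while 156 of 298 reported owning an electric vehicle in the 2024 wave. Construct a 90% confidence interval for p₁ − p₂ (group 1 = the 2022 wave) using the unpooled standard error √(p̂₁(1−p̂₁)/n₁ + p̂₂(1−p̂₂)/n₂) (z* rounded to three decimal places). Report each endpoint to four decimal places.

p̂₁ = 0.74788, p̂₂ = 0.52349, so the observed difference is 0.22439.
Unpooled SE = √(p̂₁(1−p̂₁)/n₁ + p̂₂(1−p̂₂)/n₂) = √(0.000534158 + 0.000837075) = 0.037030.
For 90% confidence, z* = 1.645. Margin of error = 0.06091.
So the interval runs from 0.1635 to 0.2853.

(0.1635, 0.2853)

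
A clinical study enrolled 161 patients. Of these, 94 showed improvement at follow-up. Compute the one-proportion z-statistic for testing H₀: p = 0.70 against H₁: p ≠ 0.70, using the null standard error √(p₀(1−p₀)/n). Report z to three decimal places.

With x = 94 successes in n = 161, p̂ = 0.58385.
Under H₀, SE = √(p₀(1−p₀)/n) = √(0.70·0.30/161) = √0.001304348 = 0.036116.
z = (p̂ − p₀)/SE = (0.58385 − 0.70)/0.036116 = -3.216.

z = -3.216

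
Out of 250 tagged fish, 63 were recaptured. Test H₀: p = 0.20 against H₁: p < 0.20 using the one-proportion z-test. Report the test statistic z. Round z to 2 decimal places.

z = 2.06

Sample proportion p̂ = 63/250 = 0.25200.
Null standard error: √(0.20·0.80/250) = √0.000640000 = 0.025298.
Test statistic: z = 0.05200/0.025298 = 2.06.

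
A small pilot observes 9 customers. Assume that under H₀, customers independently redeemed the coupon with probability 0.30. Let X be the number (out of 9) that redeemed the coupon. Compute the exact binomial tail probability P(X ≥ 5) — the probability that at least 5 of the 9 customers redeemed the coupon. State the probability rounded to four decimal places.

X ~ Binomial(n=9, p=0.30).
P(X ≥ 5) = Σ_{j=5}^{9} C(9,j)·0.30^j·0.70^{9−j}.
= 0.073514 + 0.021004 + 0.003858 + 0.000413 + 0.000020 = 0.0988.

P = 0.0988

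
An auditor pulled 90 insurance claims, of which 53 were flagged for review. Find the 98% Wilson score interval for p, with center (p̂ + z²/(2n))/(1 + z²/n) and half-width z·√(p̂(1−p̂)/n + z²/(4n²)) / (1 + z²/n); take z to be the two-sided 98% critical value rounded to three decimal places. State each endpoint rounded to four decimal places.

(0.4666, 0.7011)

Here p̂ = 53/90 = 0.58889 and z = 2.326 (z² = 5.410276).
Denominator 1 + z²/n = 1 + 5.410276/90 = 1.060114.
Adjusted center: (0.58889 + z²/(2n))/1.060114 = 0.58385.
Radicand: p̂(1−p̂)/n + z²/(4n²) = 0.002689986 + 0.000166984 = 0.002856970.
Half-width = 2.326·√0.002856970/1.060114 = 0.11728.
CI: 0.58385 ± 0.11728 = (0.4666, 0.7011).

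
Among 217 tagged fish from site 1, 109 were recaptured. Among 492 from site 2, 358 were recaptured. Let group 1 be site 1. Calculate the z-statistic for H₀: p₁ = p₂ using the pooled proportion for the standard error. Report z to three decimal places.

p̂₁ = 109/217 = 0.50230, p̂₂ = 358/492 = 0.72764.
Pooled p̂ = (109+358)/(217+492) = 467/709 = 0.65867.
Pooled SE = √[0.2248225·0.00664082] ≈ 0.038639.
z = (p̂₁ − p̂₂)/SE = (0.50230 − 0.72764)/0.038639 = -0.22534/0.038639 = -5.832.

z = -5.832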